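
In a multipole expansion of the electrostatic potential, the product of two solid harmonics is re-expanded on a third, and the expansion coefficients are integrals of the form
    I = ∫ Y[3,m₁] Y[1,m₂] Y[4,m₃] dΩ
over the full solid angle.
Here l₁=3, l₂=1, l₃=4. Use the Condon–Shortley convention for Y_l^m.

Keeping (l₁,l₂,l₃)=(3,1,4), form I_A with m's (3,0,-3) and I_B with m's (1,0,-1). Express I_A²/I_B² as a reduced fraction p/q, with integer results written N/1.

l's match ⇒ only the (l;m) 3-j factors differ between A and B.
A: triangle coeff Δ(3,1,4) = 1/252; Σ_t [0,0]: t=0:+1/720 = 1/720; (3j)²=1/36 [(3 1 4; 3 0 -3)], sign=-1
B: triangle coeff Δ(3,1,4) = 1/252; Σ_t [0,0]: t=0:+1/48 = 1/48; (3j)²=5/84 [(3 1 4; 1 0 -1)], sign=-1
I_A²/I_B² = (1/36)/(5/84) = 7/15

7/15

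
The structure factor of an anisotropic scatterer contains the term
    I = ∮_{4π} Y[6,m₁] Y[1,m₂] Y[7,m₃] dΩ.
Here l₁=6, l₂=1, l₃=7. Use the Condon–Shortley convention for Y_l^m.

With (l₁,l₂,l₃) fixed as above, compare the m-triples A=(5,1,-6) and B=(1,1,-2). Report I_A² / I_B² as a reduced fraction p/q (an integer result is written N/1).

Same 6,1,7: normalisation and zero-m 3j drop out of the ratio.
A: Δ: 0! 12! 2! / 15! → 1/1365; sum: t=0:+1/79833600 = 1/79833600; 3j²(6 1 7; 5 1 -6) = Δ·Π!·Σ² = 2/35  (sign -1)
B: Δ: 0! 12! 2! / 15! → 1/1365; sum: t=0:+1/1209600 = 1/1209600; 3j²(6 1 7; 1 1 -2) = Δ·Π!·Σ² = 12/455  (sign -1)
I_A²/I_B² = (2/35)/(12/455) = 13/6

13/6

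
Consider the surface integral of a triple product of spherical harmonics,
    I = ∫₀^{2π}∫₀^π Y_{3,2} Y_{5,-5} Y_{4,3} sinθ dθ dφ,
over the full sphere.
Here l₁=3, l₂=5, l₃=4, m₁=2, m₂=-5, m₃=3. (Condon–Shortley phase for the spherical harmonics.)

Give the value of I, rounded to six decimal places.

m-sum 0 ✓  L=12 even ✓  2≤4≤8 ✓
Π(2lᵢ+1) = 7×11×9 = 693
triangle coeff Δ(3,5,4) = 1/180180
Σ_t [1,3]: t=1:−1/576 t=2:+1/144 t=3:−1/576 = 1/288
(3j)²=20/1001 [(3 5 4; 0 0 0)], sign=+1
Σ_t [0,0]: t=0:+1/17280 = 1/17280
(3j)²=35/858 [(3 5 4; 2 -5 3)], sign=-1
⇒ 4πI² = 1050/1859
I = (-1)√(1050/1859/(4π)) = -0.21200691

-0.212007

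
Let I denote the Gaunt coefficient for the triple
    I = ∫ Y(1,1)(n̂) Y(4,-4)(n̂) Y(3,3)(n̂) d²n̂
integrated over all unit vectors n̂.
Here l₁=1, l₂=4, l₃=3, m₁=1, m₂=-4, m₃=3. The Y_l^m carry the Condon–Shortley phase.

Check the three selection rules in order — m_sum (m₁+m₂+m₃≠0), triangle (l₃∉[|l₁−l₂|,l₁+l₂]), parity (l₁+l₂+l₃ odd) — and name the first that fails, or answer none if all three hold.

none

azimuthal sum: 1 − 4 + 3 = 0  ✓
3 ≤ 3 ≤ 5 (triangle on l)  ✓
L = 1 + 4 + 3 = 8 (even)  ✓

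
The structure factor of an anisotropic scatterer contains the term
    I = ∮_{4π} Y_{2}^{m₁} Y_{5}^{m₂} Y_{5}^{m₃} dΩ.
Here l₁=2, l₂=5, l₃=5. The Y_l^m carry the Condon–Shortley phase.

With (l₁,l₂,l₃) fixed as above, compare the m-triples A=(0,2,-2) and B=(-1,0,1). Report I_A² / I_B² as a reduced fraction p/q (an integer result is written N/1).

36/5

Same 2,5,5: normalisation and zero-m 3j drop out of the ratio.
A: Δ: 2! 2! 8! / 13! → 1/38610; sum: t=0:+1/20160 t=1:−1/1440 t=2:+1/2880 = -1/3360; 3j²(2 5 5; 0 2 -2) = Δ·Π!·Σ² = 6/715  (sign +1)
B: Δ: 2! 2! 8! / 13! → 1/38610; sum: t=1:−1/1152 t=2:+1/1440 = -1/5760; 3j²(2 5 5; -1 0 1) = Δ·Π!·Σ² = 1/858  (sign -1)
I_A²/I_B² = (6/715)/(1/858) = 36/5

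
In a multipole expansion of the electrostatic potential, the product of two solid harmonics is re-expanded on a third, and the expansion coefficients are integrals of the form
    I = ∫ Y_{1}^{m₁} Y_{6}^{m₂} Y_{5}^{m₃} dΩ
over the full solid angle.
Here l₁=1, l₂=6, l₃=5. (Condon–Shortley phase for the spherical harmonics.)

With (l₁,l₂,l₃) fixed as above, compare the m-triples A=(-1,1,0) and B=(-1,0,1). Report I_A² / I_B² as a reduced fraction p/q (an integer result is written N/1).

7/5

Same 1,6,5: normalisation and zero-m 3j drop out of the ratio.
A: Δ: 2! 0! 10! / 13! → 1/858; sum: t=2:+1/28800 = 1/28800; 3j²(1 6 5; -1 1 0) = Δ·Π!·Σ² = 7/286  (sign -1)
B: Δ: 2! 0! 10! / 13! → 1/858; sum: t=2:+1/34560 = 1/34560; 3j²(1 6 5; -1 0 1) = Δ·Π!·Σ² = 5/286  (sign +1)
I_A²/I_B² = (7/286)/(5/286) = 7/5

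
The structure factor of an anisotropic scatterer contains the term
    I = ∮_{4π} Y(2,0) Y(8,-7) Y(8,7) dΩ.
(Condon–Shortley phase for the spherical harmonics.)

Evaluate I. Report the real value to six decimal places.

0.165996

Checks pass: Σm=0; 18 even; l₃=8∈[6,10].
(2·2+1)(2·8+1)(2·8+1) = 1445
Δ: 2! 2! 14! / 19! → 1/348840
sum: t=0:+1/116121600 t=1:−1/25401600 t=2:+1/116121600 = -1/45158400
3j²(2 8 8; 0 0 0) = Δ·Π!·Σ² = 24/1615  (sign -1)
sum: t=0:+1/24908083200 t=1:−1/87178291200 = 1/34871316480
3j²(2 8 8; 0 -7 7) = Δ·Π!·Σ² = 125/7752  (sign -1)
combine: 4πI² = 1445·24/1615·125/7752 = 125/361
take √, sign +1: I = 0.16599556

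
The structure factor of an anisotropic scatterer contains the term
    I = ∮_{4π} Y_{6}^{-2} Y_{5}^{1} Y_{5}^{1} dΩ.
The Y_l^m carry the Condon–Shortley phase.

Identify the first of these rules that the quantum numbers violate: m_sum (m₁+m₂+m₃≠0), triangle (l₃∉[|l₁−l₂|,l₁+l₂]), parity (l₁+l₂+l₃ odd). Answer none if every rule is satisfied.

none

m₁+m₂+m₃ = -2 + 1 + 1 = 0  ✓
triangle: |6−5|=1 ≤ l₃=5 ≤ 6+5=11  ✓
parity: l₁+l₂+l₃ = 16 is even  ✓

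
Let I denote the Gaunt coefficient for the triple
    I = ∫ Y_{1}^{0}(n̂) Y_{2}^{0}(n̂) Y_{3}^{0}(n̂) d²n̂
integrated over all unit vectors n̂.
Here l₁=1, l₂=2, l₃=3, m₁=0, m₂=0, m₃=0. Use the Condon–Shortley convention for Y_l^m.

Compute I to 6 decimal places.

m-sum 0 ✓  L=6 even ✓  1≤3≤3 ✓
Π(2lᵢ+1) = 3×5×7 = 105
triangle coeff Δ(1,2,3) = 1/105
Σ_t [0,0]: t=0:+1/4 = 1/4
(3j)²=3/35 [(1 2 3; 0 0 0)], sign=-1
(m-triple is (0,0,0) — same symbol as above.)
⇒ 4πI² = 27/35
I = (+1)√(27/35/(4π)) = 0.24776670

0.247767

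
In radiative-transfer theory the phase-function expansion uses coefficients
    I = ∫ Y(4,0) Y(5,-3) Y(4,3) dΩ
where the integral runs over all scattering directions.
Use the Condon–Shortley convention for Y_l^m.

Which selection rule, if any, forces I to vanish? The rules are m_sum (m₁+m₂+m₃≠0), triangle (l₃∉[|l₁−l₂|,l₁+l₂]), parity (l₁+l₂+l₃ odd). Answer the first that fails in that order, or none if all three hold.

m₁+m₂+m₃ = 0 − 3 + 3 = 0  ✓
triangle: |4−5|=1 ≤ l₃=4 ≤ 4+5=9  ✓
parity: l₁+l₂+l₃ = 13 is odd  ✗

parity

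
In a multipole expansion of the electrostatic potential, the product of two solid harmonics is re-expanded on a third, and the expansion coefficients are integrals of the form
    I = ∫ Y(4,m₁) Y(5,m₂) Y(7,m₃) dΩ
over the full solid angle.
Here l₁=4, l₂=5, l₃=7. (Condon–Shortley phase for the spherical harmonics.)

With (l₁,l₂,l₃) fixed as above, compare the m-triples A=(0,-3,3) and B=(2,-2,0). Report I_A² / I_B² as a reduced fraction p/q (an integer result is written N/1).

l's match ⇒ only the (l;m) 3-j factors differ between A and B.
A: triangle coeff Δ(4,5,7) = 1/6126120; Σ_t [0,2]: t=0:+1/138240 t=1:−1/181440 t=2:+1/3870720 = 23/11612160; (3j)²=529/204204 [(4 5 7; 0 -3 3)], sign=+1
B: triangle coeff Δ(4,5,7) = 1/6126120; Σ_t [0,2]: t=0:+1/69120 t=1:−1/172800 t=2:+1/7257600 = 1/113400; (3j)²=512/36465 [(4 5 7; 2 -2 0)], sign=-1
I_A²/I_B² = (529/204204)/(512/36465) = 2645/14336

2645/14336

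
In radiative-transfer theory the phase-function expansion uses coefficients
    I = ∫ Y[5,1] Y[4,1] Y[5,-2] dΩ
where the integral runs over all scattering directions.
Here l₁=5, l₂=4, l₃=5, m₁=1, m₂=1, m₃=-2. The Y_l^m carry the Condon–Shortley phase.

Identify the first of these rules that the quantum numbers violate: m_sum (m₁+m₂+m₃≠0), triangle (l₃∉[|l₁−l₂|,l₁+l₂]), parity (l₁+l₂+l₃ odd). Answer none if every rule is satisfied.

m₁+m₂+m₃ = 1 + 1 − 2 = 0  ✓
triangle: |5−4|=1 ≤ l₃=5 ≤ 5+4=9  ✓
parity: l₁+l₂+l₃ = 14 is even  ✓

none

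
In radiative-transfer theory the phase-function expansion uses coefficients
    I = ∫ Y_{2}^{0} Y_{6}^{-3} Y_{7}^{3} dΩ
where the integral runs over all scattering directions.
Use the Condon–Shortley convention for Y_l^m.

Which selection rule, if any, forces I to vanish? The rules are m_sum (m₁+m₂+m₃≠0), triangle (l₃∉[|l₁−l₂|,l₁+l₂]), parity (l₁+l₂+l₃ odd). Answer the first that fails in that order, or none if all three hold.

Σmᵢ = 0  ✓
l₃∈[|l₁−l₂|,l₁+l₂]=[4,8], have l₃=7  ✓
Σlᵢ = 15 ⇒ odd  ✗

parity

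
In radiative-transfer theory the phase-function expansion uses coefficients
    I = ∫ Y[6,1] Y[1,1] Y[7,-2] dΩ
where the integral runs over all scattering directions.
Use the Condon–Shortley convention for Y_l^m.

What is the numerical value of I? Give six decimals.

Rules hold: Σm=0, L=14 even, 5≤7≤7.
N = 13·3·15 = 585
Δ = 0!·12!·2!/15! = 1/1365
Racah Σ t=0..0: t=0:+1/518400 = 1/518400
⇒ 3j(6 1 7; 0 0 0)² = 7/195, sgn -1
Racah Σ t=0..0: t=0:+1/1209600 = 1/1209600
⇒ 3j(6 1 7; 1 1 -2)² = 12/455, sgn -1
4πI² = N·(3j₀)²·(3jₘ)² = 36/65
I = +1·√(0.553846/4π) = 0.20993732

0.209937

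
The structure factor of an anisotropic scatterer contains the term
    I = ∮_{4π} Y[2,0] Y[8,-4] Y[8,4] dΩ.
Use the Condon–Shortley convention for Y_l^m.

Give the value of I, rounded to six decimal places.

0.053119

Rules hold: Σm=0, L=18 even, 6≤8≤10.
N = 5·17·17 = 1445
Δ = 2!·2!·14!/19! = 1/348840
Racah Σ t=0..2: t=0:+1/116121600 t=1:−1/25401600 t=2:+1/116121600 = -1/45158400
⇒ 3j(2 8 8; 0 0 0)² = 24/1615, sgn -1
Racah Σ t=0..2: t=0:+1/348364800 t=1:−1/239500800 t=2:+1/3832012800 = -1/958003200
⇒ 3j(2 8 8; 0 -4 4)² = 8/4845, sgn -1
4πI² = N·(3j₀)²·(3jₘ)² = 64/1805
I = +1·√(0.0354571/4π) = 0.05311858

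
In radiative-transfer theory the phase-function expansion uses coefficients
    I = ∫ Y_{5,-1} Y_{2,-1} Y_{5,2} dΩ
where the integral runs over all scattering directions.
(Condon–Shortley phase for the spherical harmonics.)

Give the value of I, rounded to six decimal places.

Checks pass: Σm=0; 12 even; l₃=5∈[3,7].
(2·5+1)(2·2+1)(2·5+1) = 605
Δ: 2! 8! 2! / 13! → 1/38610
sum: t=0:+1/2880 t=1:−1/576 t=2:+1/2880 = -1/960
3j²(5 2 5; 0 0 0) = Δ·Π!·Σ² = 10/429  (sign +1)
sum: t=0:+1/2880 t=1:−1/1440 = -1/2880
3j²(5 2 5; -1 -1 2) = Δ·Π!·Σ² = 7/715  (sign +1)
combine: 4πI² = 605·10/429·7/715 = 70/507
take √, sign +1: I = 0.10481902

0.104819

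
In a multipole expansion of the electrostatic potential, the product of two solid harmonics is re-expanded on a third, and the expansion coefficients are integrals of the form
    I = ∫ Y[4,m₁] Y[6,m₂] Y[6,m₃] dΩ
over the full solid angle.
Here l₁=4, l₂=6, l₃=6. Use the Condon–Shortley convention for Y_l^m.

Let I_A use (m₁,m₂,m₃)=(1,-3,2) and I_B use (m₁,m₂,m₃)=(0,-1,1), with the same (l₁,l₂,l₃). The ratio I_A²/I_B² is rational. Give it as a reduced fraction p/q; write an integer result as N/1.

l's match ⇒ only the (l;m) 3-j factors differ between A and B.
A: triangle coeff Δ(4,6,6) = 1/15315300; Σ_t [0,3]: t=0:+1/103680 t=1:−1/34560 t=2:+1/120960 t=3:−1/5806080 = -13/1161216; (3j)²=65/5236 [(4 6 6; 1 -3 2)], sign=-1
B: triangle coeff Δ(4,6,6) = 1/15315300; Σ_t [0,4]: t=0:+1/414720 t=1:−1/20736 t=2:+1/11520 t=3:−1/51840 t=4:+1/2903040 = 1/45360; (3j)²=1024/153153 [(4 6 6; 0 -1 1)], sign=-1
I_A²/I_B² = (65/5236)/(1024/153153) = 7605/4096

7605/4096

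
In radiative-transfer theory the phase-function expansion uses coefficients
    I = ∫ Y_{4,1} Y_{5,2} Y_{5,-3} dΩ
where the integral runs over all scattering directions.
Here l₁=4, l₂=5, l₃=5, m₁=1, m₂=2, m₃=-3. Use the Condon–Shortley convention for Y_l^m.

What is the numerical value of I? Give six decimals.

Rules hold: Σm=0, L=14 even, 1≤5≤9.
N = 9·11·11 = 1089
Δ = 4!·4!·6!/15! = 1/3153150
Racah Σ t=0..4: t=0:+1/69120 t=1:−1/1728 t=2:+1/576 t=3:−1/1728 t=4:+1/69120 = 7/11520
⇒ 3j(4 5 5; 0 0 0)² = 2/143, sgn -1
Racah Σ t=1..3: t=1:−1/17280 t=2:+1/2880 t=3:−1/6912 = 1/6912
⇒ 3j(4 5 5; 1 2 -3)² = 5/429, sgn +1
4πI² = N·(3j₀)²·(3jₘ)² = 30/169
I = -1·√(0.177515/4π) = -0.11885360

-0.118854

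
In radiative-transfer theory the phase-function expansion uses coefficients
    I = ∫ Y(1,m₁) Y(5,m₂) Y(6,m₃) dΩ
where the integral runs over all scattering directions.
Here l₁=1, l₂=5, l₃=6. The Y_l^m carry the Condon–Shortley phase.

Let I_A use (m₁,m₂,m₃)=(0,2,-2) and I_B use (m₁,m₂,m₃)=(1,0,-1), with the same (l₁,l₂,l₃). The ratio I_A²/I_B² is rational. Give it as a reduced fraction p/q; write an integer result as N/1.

Shared (l₁,l₂,l₃)=(1,5,6): N and (l;000)² cancel in I_A²/I_B².
A: Δ = 0!·2!·10!/13! = 1/858; Racah Σ t=0..0: t=0:+1/30240 = 1/30240; ⇒ 3j(1 5 6; 0 2 -2)² = 16/429, sgn +1
B: Δ = 0!·2!·10!/13! = 1/858; Racah Σ t=0..0: t=0:+1/28800 = 1/28800; ⇒ 3j(1 5 6; 1 0 -1)² = 7/286, sgn -1
I_A²/I_B² = (16/429)/(7/286) = 32/21

32/21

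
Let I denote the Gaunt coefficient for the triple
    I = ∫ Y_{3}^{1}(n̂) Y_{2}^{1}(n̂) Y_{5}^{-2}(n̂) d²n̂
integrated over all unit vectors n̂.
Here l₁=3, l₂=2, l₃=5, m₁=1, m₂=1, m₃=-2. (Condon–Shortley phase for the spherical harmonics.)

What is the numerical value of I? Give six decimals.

0.245532

m-sum 0 ✓  L=10 even ✓  1≤5≤5 ✓
Π(2lᵢ+1) = 7×5×11 = 385
triangle coeff Δ(3,2,5) = 1/2310
Σ_t [0,0]: t=0:+1/144 = 1/144
(3j)²=10/231 [(3 2 5; 0 0 0)], sign=-1
Σ_t [0,0]: t=0:+1/288 = 1/288
(3j)²=1/22 [(3 2 5; 1 1 -2)], sign=-1
⇒ 4πI² = 25/33
I = (+1)√(25/33/(4π)) = 0.24553200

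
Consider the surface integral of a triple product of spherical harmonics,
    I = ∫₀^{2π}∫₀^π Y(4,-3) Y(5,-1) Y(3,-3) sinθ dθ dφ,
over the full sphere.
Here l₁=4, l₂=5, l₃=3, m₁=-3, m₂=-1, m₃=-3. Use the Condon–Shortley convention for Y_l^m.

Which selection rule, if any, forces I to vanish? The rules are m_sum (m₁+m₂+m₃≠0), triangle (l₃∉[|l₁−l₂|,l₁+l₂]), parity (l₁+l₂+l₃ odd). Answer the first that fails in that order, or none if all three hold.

m_sum

m₁+m₂+m₃ = -3 − 1 − 3 = -7  ✗
triangle: |4−5|=1 ≤ l₃=3 ≤ 4+5=9
parity: l₁+l₂+l₃ = 12 is even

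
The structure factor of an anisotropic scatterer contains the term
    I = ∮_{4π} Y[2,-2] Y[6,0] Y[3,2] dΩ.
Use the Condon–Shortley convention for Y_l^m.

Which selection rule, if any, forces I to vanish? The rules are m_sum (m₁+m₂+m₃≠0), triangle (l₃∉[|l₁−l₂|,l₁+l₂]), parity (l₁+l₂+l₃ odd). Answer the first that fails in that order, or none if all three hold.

triangle

azimuthal sum: -2 + 0 + 2 = 0  ✓
4 ≤ 3 ≤ 8 (triangle on l)  ✗
L = 2 + 6 + 3 = 11 (odd)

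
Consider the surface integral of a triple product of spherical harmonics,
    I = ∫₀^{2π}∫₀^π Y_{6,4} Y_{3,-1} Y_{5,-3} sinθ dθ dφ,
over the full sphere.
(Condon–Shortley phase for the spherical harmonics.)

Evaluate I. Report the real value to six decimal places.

Rules hold: Σm=0, L=14 even, 3≤5≤9.
N = 13·7·11 = 1001
Δ = 4!·8!·2!/15! = 1/675675
Racah Σ t=1..3: t=1:−1/8640 t=2:+1/2304 t=3:−1/8640 = 7/34560
⇒ 3j(6 3 5; 0 0 0)² = 7/429, sgn -1
Racah Σ t=0..2: t=0:+1/69120 t=1:−1/30240 t=2:+1/322560 = -1/64512
⇒ 3j(6 3 5; 4 -1 -3)² = 10/1001, sgn -1
4πI² = N·(3j₀)²·(3jₘ)² = 70/429
I = +1·√(0.16317/4π) = 0.11395029

0.113950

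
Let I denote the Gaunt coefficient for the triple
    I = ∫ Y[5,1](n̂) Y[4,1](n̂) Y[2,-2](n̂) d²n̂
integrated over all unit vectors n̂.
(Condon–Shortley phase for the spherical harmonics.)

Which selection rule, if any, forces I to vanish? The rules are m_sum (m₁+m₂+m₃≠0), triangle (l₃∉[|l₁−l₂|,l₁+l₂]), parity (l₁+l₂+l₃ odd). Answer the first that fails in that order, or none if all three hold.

parity

azimuthal sum: 1 + 1 − 2 = 0  ✓
1 ≤ 2 ≤ 9 (triangle on l)  ✓
L = 5 + 4 + 2 = 11 (odd)  ✗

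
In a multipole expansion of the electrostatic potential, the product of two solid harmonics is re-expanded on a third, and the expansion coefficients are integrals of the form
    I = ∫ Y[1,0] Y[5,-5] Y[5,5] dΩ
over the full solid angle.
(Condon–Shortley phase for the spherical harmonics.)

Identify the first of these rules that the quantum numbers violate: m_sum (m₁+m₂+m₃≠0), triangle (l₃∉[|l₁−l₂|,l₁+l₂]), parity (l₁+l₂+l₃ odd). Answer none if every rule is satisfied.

m₁+m₂+m₃ = 0 − 5 + 5 = 0  ✓
triangle: |1−5|=4 ≤ l₃=5 ≤ 1+5=6  ✓
parity: l₁+l₂+l₃ = 11 is odd  ✗

parity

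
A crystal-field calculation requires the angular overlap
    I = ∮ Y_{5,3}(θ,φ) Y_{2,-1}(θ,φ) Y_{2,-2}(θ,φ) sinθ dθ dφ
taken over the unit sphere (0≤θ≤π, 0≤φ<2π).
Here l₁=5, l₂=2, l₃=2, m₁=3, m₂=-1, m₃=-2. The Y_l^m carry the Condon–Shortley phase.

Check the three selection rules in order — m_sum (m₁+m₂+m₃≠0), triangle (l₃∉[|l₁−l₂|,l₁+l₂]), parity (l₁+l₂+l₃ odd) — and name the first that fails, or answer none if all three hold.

triangle

Σmᵢ = 0  ✓
l₃∈[|l₁−l₂|,l₁+l₂]=[3,7], have l₃=2  ✗
Σlᵢ = 9 ⇒ odd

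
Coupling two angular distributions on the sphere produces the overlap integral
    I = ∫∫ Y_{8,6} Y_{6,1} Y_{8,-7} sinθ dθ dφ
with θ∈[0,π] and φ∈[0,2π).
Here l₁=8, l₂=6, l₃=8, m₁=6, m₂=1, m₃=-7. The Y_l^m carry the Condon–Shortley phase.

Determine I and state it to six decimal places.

0.068848

Rules hold: Σm=0, L=22 even, 2≤8≤14.
N = 17·13·17 = 3757
Δ = 6!·10!·6!/23! = 1/13742520792
Racah Σ t=0..6: t=0:+1/41803776000 t=1:−1/435456000 t=2:+1/39813120 t=3:−1/18662400 t=4:+1/39813120 t=5:−1/435456000 t=6:+1/41803776000 = -11/1393459200
⇒ 3j(8 6 8; 0 0 0)² = 600/96577, sgn -1
Racah Σ t=1..2: t=1:−1/31352832000 t=2:+1/20901888000 = 1/62705664000
⇒ 3j(8 6 8; 6 1 -7)² = 455/178296, sgn -1
4πI² = N·(3j₀)²·(3jₘ)² = 11375/190969
I = +1·√(0.0595646/4π) = 0.06884768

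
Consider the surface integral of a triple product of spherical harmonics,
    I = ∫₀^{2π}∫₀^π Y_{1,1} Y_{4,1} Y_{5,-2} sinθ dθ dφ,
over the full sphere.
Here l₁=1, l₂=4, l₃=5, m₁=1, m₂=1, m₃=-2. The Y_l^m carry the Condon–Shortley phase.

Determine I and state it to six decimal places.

Checks pass: Σm=0; 10 even; l₃=5∈[3,5].
(2·1+1)(2·4+1)(2·5+1) = 297
Δ: 0! 2! 8! / 11! → 1/495
sum: t=0:+1/576 = 1/576
3j²(1 4 5; 0 0 0) = Δ·Π!·Σ² = 5/99  (sign -1)
sum: t=0:+1/1440 = 1/1440
3j²(1 4 5; 1 1 -2) = Δ·Π!·Σ² = 7/165  (sign -1)
combine: 4πI² = 297·5/99·7/165 = 7/11
take √, sign +1: I = 0.22503380

0.225034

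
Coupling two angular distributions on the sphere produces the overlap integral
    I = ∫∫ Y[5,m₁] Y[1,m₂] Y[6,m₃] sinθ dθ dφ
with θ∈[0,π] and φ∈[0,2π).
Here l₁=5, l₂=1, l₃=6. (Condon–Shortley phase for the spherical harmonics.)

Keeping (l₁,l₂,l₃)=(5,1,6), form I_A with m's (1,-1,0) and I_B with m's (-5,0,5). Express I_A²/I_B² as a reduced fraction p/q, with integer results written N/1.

l's match ⇒ only the (l;m) 3-j factors differ between A and B.
A: triangle coeff Δ(5,1,6) = 1/858; Σ_t [0,0]: t=0:+1/34560 = 1/34560; (3j)²=5/286 [(5 1 6; 1 -1 0)], sign=+1
B: triangle coeff Δ(5,1,6) = 1/858; Σ_t [0,0]: t=0:+1/3628800 = 1/3628800; (3j)²=1/78 [(5 1 6; -5 0 5)], sign=-1
I_A²/I_B² = (5/286)/(1/78) = 15/11

15/11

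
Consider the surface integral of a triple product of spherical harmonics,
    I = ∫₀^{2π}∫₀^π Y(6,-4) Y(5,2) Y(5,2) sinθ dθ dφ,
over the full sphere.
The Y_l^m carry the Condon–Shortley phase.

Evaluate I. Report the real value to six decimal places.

0.137762

Rules hold: Σm=0, L=16 even, 1≤5≤11.
N = 13·11·11 = 1573
Δ = 6!·6!·4!/17! = 1/28588560
Racah Σ t=1..5: t=1:−1/345600 t=2:+1/13824 t=3:−1/5184 t=4:+1/13824 t=5:−1/345600 = -7/129600
⇒ 3j(6 5 5; 0 0 0)² = 80/7293, sgn +1
Racah Σ t=4..6: t=4:+1/207360 t=5:−1/57600 t=6:+1/207360 = -1/129600
⇒ 3j(6 5 5; -4 2 2)² = 168/12155, sgn +1
4πI² = N·(3j₀)²·(3jₘ)² = 896/3757
I = +1·√(0.238488/4π) = 0.13776169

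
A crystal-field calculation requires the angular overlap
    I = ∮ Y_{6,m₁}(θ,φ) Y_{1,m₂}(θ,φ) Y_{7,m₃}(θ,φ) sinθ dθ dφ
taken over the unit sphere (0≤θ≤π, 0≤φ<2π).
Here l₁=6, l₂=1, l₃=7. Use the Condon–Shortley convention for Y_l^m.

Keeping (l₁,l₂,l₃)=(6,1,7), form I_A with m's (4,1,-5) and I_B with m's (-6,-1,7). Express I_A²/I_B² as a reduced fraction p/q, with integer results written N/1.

66/91

l's match ⇒ only the (l;m) 3-j factors differ between A and B.
A: triangle coeff Δ(6,1,7) = 1/1365; Σ_t [0,0]: t=0:+1/14515200 = 1/14515200; (3j)²=22/455 [(6 1 7; 4 1 -5)], sign=+1
B: triangle coeff Δ(6,1,7) = 1/1365; Σ_t [0,0]: t=0:+1/958003200 = 1/958003200; (3j)²=1/15 [(6 1 7; -6 -1 7)], sign=+1
I_A²/I_B² = (22/455)/(1/15) = 66/91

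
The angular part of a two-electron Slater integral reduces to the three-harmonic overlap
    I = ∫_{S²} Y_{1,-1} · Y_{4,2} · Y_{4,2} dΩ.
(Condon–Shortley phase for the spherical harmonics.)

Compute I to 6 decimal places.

0.000000

Σmᵢ = 3 ≠ 0, so the φ-integral vanishes; I = 0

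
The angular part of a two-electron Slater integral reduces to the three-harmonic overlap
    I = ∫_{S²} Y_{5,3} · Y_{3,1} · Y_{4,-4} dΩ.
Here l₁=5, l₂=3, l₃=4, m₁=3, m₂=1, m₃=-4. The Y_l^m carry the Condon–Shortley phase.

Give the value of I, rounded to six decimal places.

Rules hold: Σm=0, L=12 even, 2≤4≤8.
N = 11·7·9 = 693
Δ = 4!·6!·2!/13! = 1/180180
Racah Σ t=1..3: t=1:−1/576 t=2:+1/144 t=3:−1/576 = 1/288
⇒ 3j(5 3 4; 0 0 0)² = 20/1001, sgn +1
Racah Σ t=2..2: t=2:+1/5760 = 1/5760
⇒ 3j(5 3 4; 3 1 -4)² = 56/2145, sgn +1
4πI² = N·(3j₀)²·(3jₘ)² = 672/1859
I = +1·√(0.361485/4π) = 0.16960553

0.169606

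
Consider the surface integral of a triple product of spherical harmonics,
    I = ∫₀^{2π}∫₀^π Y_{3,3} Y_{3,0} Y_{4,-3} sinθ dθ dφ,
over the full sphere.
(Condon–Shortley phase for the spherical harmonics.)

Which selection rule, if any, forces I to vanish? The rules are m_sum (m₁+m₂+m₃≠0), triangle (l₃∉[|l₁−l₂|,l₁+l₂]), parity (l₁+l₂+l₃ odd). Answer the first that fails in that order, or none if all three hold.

azimuthal sum: 3 + 0 − 3 = 0  ✓
0 ≤ 4 ≤ 6 (triangle on l)  ✓
L = 3 + 3 + 4 = 10 (even)  ✓

none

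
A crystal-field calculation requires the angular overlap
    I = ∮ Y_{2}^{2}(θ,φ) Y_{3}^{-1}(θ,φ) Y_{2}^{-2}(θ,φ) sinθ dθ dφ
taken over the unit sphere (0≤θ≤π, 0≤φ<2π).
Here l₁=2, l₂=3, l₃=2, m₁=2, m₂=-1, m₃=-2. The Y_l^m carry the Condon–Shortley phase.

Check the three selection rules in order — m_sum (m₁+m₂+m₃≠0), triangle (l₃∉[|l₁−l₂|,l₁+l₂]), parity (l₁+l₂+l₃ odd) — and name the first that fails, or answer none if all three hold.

Σmᵢ = -1  ✗
l₃∈[|l₁−l₂|,l₁+l₂]=[1,5], have l₃=2
Σlᵢ = 7 ⇒ odd

m_sum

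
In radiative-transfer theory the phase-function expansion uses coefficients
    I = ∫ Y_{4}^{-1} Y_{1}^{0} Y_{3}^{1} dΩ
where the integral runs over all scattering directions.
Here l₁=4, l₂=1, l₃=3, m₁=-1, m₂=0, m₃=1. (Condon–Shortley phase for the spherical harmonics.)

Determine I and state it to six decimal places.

m-sum 0 ✓  L=8 even ✓  3≤3≤5 ✓
Π(2lᵢ+1) = 9×3×7 = 189
triangle coeff Δ(4,1,3) = 1/252
Σ_t [1,1]: t=1:−1/36 = -1/36
(3j)²=4/63 [(4 1 3; 0 0 0)], sign=+1
Σ_t [1,1]: t=1:−1/48 = -1/48
(3j)²=5/84 [(4 1 3; -1 0 1)], sign=-1
⇒ 4πI² = 5/7
I = (-1)√(5/7/(4π)) = -0.23841361

-0.238414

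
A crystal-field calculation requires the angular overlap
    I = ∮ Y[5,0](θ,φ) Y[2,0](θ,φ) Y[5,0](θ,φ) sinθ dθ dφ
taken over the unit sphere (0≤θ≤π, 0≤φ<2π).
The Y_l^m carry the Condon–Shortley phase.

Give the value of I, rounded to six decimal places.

0.161739

m-sum 0 ✓  L=12 even ✓  3≤5≤7 ✓
Π(2lᵢ+1) = 11×5×11 = 605
triangle coeff Δ(5,2,5) = 1/38610
Σ_t [0,2]: t=0:+1/2880 t=1:−1/576 t=2:+1/2880 = -1/960
(3j)²=10/429 [(5 2 5; 0 0 0)], sign=+1
(m-triple is (0,0,0) — same symbol as above.)
⇒ 4πI² = 500/1521
I = (+1)√(500/1521/(4π)) = 0.16173926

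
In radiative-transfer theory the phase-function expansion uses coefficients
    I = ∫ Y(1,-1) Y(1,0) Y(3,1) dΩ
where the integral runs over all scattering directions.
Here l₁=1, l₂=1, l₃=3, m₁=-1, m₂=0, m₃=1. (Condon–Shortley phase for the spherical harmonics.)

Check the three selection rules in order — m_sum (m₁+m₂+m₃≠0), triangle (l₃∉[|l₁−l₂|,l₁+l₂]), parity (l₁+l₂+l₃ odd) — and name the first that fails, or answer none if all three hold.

triangle

Σmᵢ = 0  ✓
l₃∈[|l₁−l₂|,l₁+l₂]=[0,2], have l₃=3  ✗
Σlᵢ = 5 ⇒ odd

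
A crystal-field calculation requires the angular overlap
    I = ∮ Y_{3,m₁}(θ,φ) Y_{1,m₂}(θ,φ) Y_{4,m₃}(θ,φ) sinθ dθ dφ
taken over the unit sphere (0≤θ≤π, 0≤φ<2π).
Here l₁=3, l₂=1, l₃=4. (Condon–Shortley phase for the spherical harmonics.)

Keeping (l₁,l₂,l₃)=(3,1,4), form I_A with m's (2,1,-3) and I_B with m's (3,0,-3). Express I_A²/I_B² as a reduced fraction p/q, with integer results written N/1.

l's match ⇒ only the (l;m) 3-j factors differ between A and B.
A: triangle coeff Δ(3,1,4) = 1/252; Σ_t [0,0]: t=0:+1/240 = 1/240; (3j)²=1/12 [(3 1 4; 2 1 -3)], sign=-1
B: triangle coeff Δ(3,1,4) = 1/252; Σ_t [0,0]: t=0:+1/720 = 1/720; (3j)²=1/36 [(3 1 4; 3 0 -3)], sign=-1
I_A²/I_B² = (1/12)/(1/36) = 3/1

3/1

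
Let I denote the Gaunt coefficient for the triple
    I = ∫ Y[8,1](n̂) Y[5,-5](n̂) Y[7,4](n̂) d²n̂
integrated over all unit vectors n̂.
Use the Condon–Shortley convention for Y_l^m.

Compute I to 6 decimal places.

-0.111489

m-sum 0 ✓  L=20 even ✓  3≤7≤13 ✓
Π(2lᵢ+1) = 17×11×15 = 2805
triangle coeff Δ(8,5,7) = 1/814773960
Σ_t [1,5]: t=1:−1/87091200 t=2:+1/4976640 t=3:−1/2073600 t=4:+1/4976640 t=5:−1/87091200 = -1/9676800
(3j)²=360/46189 [(8 5 7; 0 0 0)], sign=+1
Σ_t [0,0]: t=0:+1/522547200 = 1/522547200
(3j)²=30/4199 [(8 5 7; 1 -5 4)], sign=-1
⇒ 4πI² = 162000/1037153
I = (-1)√(162000/1037153/(4π)) = -0.11148878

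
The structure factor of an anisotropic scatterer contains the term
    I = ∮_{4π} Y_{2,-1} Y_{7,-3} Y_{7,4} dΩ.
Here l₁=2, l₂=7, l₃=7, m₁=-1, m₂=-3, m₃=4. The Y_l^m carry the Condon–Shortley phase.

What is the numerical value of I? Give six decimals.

Checks pass: Σm=0; 16 even; l₃=7∈[5,9].
(2·2+1)(2·7+1)(2·7+1) = 1125
Δ: 2! 2! 12! / 17! → 1/185640
sum: t=0:+1/2419200 t=1:−1/518400 t=2:+1/2419200 = -1/907200
3j²(2 7 7; 0 0 0) = Δ·Π!·Σ² = 56/3315  (sign +1)
sum: t=1:−1/4354560 t=2:+1/14515200 = -1/6220800
3j²(2 7 7; -1 -3 4) = Δ·Π!·Σ² = 77/4420  (sign +1)
combine: 4πI² = 1125·56/3315·77/4420 = 16170/48841
take √, sign +1: I = 0.16231468

0.162315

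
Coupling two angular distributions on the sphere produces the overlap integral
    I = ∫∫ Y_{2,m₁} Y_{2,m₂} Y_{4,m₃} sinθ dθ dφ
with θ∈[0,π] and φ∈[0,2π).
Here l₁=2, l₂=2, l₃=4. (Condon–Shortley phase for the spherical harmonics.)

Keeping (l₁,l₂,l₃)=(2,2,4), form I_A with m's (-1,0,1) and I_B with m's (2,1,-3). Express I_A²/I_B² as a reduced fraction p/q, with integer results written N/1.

6/7

l's match ⇒ only the (l;m) 3-j factors differ between A and B.
A: triangle coeff Δ(2,2,4) = 1/630; Σ_t [0,0]: t=0:+1/24 = 1/24; (3j)²=1/21 [(2 2 4; -1 0 1)], sign=-1
B: triangle coeff Δ(2,2,4) = 1/630; Σ_t [0,0]: t=0:+1/144 = 1/144; (3j)²=1/18 [(2 2 4; 2 1 -3)], sign=-1
I_A²/I_B² = (1/21)/(1/18) = 6/7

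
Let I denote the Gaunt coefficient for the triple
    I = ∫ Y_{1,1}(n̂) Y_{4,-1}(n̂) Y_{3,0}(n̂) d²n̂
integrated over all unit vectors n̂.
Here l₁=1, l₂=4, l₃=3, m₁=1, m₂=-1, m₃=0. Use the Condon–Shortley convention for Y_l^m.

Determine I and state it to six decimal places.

-0.194664

Rules hold: Σm=0, L=8 even, 3≤3≤5.
N = 3·9·7 = 189
Δ = 2!·0!·6!/9! = 1/252
Racah Σ t=1..1: t=1:−1/36 = -1/36
⇒ 3j(1 4 3; 0 0 0)² = 4/63, sgn +1
Racah Σ t=0..0: t=0:+1/72 = 1/72
⇒ 3j(1 4 3; 1 -1 0)² = 5/126, sgn -1
4πI² = N·(3j₀)²·(3jₘ)² = 10/21
I = -1·√(0.47619/4π) = -0.19466390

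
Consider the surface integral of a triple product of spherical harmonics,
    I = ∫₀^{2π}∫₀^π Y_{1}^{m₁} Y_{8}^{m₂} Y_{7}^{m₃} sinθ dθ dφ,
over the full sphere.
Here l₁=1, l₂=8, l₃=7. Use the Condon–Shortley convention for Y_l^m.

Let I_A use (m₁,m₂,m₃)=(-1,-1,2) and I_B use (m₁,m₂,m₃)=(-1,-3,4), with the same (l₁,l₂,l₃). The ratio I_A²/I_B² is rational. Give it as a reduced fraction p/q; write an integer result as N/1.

21/10

Same 1,8,7: normalisation and zero-m 3j drop out of the ratio.
A: Δ: 2! 0! 14! / 17! → 1/2040; sum: t=2:+1/87091200 = 1/87091200; 3j²(1 8 7; -1 -1 2) = Δ·Π!·Σ² = 7/680  (sign -1)
B: Δ: 2! 0! 14! / 17! → 1/2040; sum: t=2:+1/479001600 = 1/479001600; 3j²(1 8 7; -1 -3 4) = Δ·Π!·Σ² = 1/204  (sign -1)
I_A²/I_B² = (7/680)/(1/204) = 21/10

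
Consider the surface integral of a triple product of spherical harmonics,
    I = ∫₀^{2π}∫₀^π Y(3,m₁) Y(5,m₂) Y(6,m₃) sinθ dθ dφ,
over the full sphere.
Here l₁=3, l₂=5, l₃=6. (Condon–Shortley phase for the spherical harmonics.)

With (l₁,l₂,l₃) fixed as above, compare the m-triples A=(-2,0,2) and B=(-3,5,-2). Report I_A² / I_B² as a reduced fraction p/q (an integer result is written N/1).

l's match ⇒ only the (l;m) 3-j factors differ between A and B.
A: triangle coeff Δ(3,5,6) = 1/675675; Σ_t [1,2]: t=1:−1/13824 t=2:+1/8640 = 1/23040; (3j)²=2/429 [(3 5 6; -2 0 2)], sign=+1
B: triangle coeff Δ(3,5,6) = 1/675675; Σ_t [2,2]: t=2:+1/1935360 = 1/1935360; (3j)²=1/1001 [(3 5 6; -3 5 -2)], sign=+1
I_A²/I_B² = (2/429)/(1/1001) = 14/3

14/3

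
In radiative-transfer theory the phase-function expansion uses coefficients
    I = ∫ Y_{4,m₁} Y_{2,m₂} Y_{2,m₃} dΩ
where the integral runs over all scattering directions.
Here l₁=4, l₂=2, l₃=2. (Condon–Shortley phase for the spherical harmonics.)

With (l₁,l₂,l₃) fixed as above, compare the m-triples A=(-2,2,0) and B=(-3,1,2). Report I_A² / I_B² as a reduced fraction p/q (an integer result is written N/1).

3/7

l's match ⇒ only the (l;m) 3-j factors differ between A and B.
A: triangle coeff Δ(4,2,2) = 1/630; Σ_t [4,4]: t=4:+1/96 = 1/96; (3j)²=1/42 [(4 2 2; -2 2 0)], sign=+1
B: triangle coeff Δ(4,2,2) = 1/630; Σ_t [3,3]: t=3:−1/144 = -1/144; (3j)²=1/18 [(4 2 2; -3 1 2)], sign=-1
I_A²/I_B² = (1/42)/(1/18) = 3/7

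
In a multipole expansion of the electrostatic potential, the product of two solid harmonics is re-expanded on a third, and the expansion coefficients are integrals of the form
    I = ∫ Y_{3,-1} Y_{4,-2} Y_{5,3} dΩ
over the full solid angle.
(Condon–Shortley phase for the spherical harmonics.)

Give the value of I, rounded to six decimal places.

-0.144236

m-sum 0 ✓  L=12 even ✓  1≤5≤7 ✓
Π(2lᵢ+1) = 7×9×11 = 693
triangle coeff Δ(3,4,5) = 1/180180
Σ_t [0,2]: t=0:+1/576 t=1:−1/144 t=2:+1/576 = -1/288
(3j)²=20/1001 [(3 4 5; 0 0 0)], sign=+1
Σ_t [0,2]: t=0:+1/2304 t=1:−1/720 t=2:+1/5760 = -1/1280
(3j)²=27/1430 [(3 4 5; -1 -2 3)], sign=-1
⇒ 4πI² = 486/1859
I = (-1)√(486/1859/(4π)) = -0.14423595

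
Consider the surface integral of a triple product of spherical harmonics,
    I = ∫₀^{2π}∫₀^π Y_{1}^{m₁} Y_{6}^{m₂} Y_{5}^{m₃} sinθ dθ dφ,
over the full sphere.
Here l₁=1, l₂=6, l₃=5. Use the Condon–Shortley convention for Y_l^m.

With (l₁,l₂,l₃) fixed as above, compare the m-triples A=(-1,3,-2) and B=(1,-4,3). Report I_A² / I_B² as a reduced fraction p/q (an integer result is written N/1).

Same 1,6,5: normalisation and zero-m 3j drop out of the ratio.
A: Δ: 2! 0! 10! / 13! → 1/858; sum: t=2:+1/60480 = 1/60480; 3j²(1 6 5; -1 3 -2) = Δ·Π!·Σ² = 6/143  (sign -1)
B: Δ: 2! 0! 10! / 13! → 1/858; sum: t=0:+1/161280 = 1/161280; 3j²(1 6 5; 1 -4 3) = Δ·Π!·Σ² = 15/286  (sign +1)
I_A²/I_B² = (6/143)/(15/286) = 4/5

4/5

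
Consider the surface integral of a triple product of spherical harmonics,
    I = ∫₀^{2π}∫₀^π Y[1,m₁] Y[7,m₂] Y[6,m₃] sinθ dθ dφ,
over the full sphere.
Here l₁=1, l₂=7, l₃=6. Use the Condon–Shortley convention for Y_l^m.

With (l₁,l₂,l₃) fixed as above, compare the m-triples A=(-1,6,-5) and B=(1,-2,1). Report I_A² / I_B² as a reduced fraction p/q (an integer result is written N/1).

13/6

Shared (l₁,l₂,l₃)=(1,7,6): N and (l;000)² cancel in I_A²/I_B².
A: Δ = 2!·0!·12!/15! = 1/1365; Racah Σ t=2..2: t=2:+1/79833600 = 1/79833600; ⇒ 3j(1 7 6; -1 6 -5)² = 2/35, sgn -1
B: Δ = 2!·0!·12!/15! = 1/1365; Racah Σ t=0..0: t=0:+1/1209600 = 1/1209600; ⇒ 3j(1 7 6; 1 -2 1)² = 12/455, sgn -1
I_A²/I_B² = (2/35)/(12/455) = 13/6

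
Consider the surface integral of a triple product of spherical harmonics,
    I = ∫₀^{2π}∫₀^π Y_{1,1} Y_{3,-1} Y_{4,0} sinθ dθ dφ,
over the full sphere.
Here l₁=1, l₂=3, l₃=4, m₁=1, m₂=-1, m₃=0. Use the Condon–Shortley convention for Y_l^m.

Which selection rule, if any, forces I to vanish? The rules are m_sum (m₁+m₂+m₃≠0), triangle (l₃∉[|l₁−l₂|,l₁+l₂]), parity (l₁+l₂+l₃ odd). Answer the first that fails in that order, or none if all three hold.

Σmᵢ = 0  ✓
l₃∈[|l₁−l₂|,l₁+l₂]=[2,4], have l₃=4  ✓
Σlᵢ = 8 ⇒ even  ✓

none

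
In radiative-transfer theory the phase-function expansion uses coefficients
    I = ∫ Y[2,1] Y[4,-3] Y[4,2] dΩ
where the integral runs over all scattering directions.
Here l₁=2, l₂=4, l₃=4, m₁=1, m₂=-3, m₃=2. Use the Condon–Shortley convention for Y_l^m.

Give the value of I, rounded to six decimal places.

-0.187702

m-sum 0 ✓  L=10 even ✓  2≤4≤6 ✓
Π(2lᵢ+1) = 5×9×9 = 405
triangle coeff Δ(2,4,4) = 1/13860
Σ_t [0,2]: t=0:+1/192 t=1:−1/36 t=2:+1/192 = -5/288
(3j)²=20/693 [(2 4 4; 0 0 0)], sign=-1
Σ_t [0,1]: t=0:+1/240 t=1:−1/1440 = 1/288
(3j)²=5/132 [(2 4 4; 1 -3 2)], sign=+1
⇒ 4πI² = 375/847
I = (-1)√(375/847/(4π)) = -0.18770204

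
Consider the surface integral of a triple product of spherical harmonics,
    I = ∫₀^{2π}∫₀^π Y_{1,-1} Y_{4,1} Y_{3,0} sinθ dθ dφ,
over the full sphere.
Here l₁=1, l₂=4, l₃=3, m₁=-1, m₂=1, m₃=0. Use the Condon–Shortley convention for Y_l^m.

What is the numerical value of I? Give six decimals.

m-sum 0 ✓  L=8 even ✓  3≤3≤5 ✓
Π(2lᵢ+1) = 3×9×7 = 189
triangle coeff Δ(1,4,3) = 1/252
Σ_t [1,1]: t=1:−1/36 = -1/36
(3j)²=4/63 [(1 4 3; 0 0 0)], sign=+1
Σ_t [2,2]: t=2:+1/72 = 1/72
(3j)²=5/126 [(1 4 3; -1 1 0)], sign=-1
⇒ 4πI² = 10/21
I = (-1)√(10/21/(4π)) = -0.19466390

-0.194664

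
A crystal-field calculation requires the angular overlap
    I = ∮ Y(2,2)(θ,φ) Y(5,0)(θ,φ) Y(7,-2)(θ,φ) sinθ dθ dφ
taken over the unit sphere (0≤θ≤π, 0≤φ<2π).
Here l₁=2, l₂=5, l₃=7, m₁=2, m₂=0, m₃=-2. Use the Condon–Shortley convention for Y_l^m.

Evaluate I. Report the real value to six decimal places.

Rules hold: Σm=0, L=14 even, 3≤7≤7.
N = 5·11·15 = 825
Δ = 0!·4!·10!/15! = 1/15015
Racah Σ t=0..0: t=0:+1/57600 = 1/57600
⇒ 3j(2 5 7; 0 0 0)² = 21/715, sgn -1
Racah Σ t=0..0: t=0:+1/345600 = 1/345600
⇒ 3j(2 5 7; 2 0 -2)² = 6/715, sgn -1
4πI² = N·(3j₀)²·(3jₘ)² = 378/1859
I = +1·√(0.203335/4π) = 0.12720415

0.127204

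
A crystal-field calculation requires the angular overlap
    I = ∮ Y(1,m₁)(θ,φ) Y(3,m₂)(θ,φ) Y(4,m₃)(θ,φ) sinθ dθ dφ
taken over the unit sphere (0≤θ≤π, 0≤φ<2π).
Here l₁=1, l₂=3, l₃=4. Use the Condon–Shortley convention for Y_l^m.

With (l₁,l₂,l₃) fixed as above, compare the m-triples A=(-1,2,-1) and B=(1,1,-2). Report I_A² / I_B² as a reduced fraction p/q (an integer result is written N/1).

1/5

Shared (l₁,l₂,l₃)=(1,3,4): N and (l;000)² cancel in I_A²/I_B².
A: Δ = 0!·2!·6!/9! = 1/252; Racah Σ t=0..0: t=0:+1/240 = 1/240; ⇒ 3j(1 3 4; -1 2 -1)² = 1/84, sgn -1
B: Δ = 0!·2!·6!/9! = 1/252; Racah Σ t=0..0: t=0:+1/96 = 1/96; ⇒ 3j(1 3 4; 1 1 -2)² = 5/84, sgn +1
I_A²/I_B² = (1/84)/(5/84) = 1/5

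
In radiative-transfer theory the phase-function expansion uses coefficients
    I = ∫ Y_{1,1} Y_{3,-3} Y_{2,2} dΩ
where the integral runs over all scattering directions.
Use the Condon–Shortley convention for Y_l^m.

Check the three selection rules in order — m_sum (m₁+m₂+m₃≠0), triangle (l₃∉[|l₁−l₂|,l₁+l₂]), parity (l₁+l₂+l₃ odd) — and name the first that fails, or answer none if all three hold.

azimuthal sum: 1 − 3 + 2 = 0  ✓
2 ≤ 2 ≤ 4 (triangle on l)  ✓
L = 1 + 3 + 2 = 6 (even)  ✓

none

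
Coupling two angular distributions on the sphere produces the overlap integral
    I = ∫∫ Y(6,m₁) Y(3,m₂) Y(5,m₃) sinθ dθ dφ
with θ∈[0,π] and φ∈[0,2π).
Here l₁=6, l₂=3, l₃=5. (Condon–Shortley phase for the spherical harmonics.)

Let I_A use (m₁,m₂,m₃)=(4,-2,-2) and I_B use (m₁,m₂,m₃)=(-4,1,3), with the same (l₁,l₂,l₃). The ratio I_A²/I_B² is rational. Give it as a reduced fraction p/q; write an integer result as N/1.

l's match ⇒ only the (l;m) 3-j factors differ between A and B.
A: triangle coeff Δ(6,3,5) = 1/675675; Σ_t [0,1]: t=0:+1/34560 t=1:−1/60480 = 1/80640; (3j)²=6/1001 [(6 3 5; 4 -2 -2)], sign=-1
B: triangle coeff Δ(6,3,5) = 1/675675; Σ_t [2,4]: t=2:+1/322560 t=3:−1/30240 t=4:+1/69120 = -1/64512; (3j)²=10/1001 [(6 3 5; -4 1 3)], sign=-1
I_A²/I_B² = (6/1001)/(10/1001) = 3/5

3/5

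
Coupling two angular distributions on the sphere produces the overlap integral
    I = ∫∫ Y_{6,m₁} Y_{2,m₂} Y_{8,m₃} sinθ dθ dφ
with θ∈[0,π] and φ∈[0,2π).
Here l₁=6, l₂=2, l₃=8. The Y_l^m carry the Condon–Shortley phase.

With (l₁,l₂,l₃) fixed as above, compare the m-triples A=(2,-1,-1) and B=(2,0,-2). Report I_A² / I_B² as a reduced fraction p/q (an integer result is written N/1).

7/15

Shared (l₁,l₂,l₃)=(6,2,8): N and (l;000)² cancel in I_A²/I_B².
A: Δ = 0!·12!·4!/17! = 1/30940; Racah Σ t=0..0: t=0:+1/5806080 = 1/5806080; ⇒ 3j(6 2 8; 2 -1 -1)² = 9/884, sgn -1
B: Δ = 0!·12!·4!/17! = 1/30940; Racah Σ t=0..0: t=0:+1/3870720 = 1/3870720; ⇒ 3j(6 2 8; 2 0 -2)² = 135/6188, sgn +1
I_A²/I_B² = (9/884)/(135/6188) = 7/15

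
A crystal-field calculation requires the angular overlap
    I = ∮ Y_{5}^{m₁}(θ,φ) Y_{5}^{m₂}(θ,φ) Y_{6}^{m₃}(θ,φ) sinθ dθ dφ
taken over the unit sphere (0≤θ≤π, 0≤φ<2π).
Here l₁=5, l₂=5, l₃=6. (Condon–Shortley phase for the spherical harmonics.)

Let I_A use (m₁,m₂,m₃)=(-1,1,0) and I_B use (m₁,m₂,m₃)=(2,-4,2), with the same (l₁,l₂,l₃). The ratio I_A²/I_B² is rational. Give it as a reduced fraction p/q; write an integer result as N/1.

4/35

l's match ⇒ only the (l;m) 3-j factors differ between A and B.
A: triangle coeff Δ(5,5,6) = 1/28588560; Σ_t [0,4]: t=0:+1/12441600 t=1:−1/86400 t=2:+1/9216 t=3:−1/7776 t=4:+1/55296 = -7/518400; (3j)²=12/12155 [(5 5 6; -1 1 0)], sign=-1
B: triangle coeff Δ(5,5,6) = 1/28588560; Σ_t [0,1]: t=0:+1/103680 t=1:−1/207360 = 1/207360; (3j)²=21/2431 [(5 5 6; 2 -4 2)], sign=+1
I_A²/I_B² = (12/12155)/(21/2431) = 4/35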